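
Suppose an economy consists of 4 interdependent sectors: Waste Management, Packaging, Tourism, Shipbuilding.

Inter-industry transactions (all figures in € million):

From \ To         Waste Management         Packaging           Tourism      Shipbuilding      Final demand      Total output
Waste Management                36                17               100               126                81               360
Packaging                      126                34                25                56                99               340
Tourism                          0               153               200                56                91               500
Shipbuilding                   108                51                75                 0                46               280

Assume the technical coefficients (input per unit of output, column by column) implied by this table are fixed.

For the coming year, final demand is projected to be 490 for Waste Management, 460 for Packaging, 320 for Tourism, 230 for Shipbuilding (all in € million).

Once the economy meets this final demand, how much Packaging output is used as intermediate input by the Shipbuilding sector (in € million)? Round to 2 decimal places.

z_PS = 268.95

Technical coefficients a_ij = z_ij / X_j:
  a_WW = 36/360 = 0.10, a_PW = 126/360 = 0.35, a_TW = 0/360 = 0.00, a_SW = 108/360 = 0.30
  a_WP = 17/340 = 0.05, a_PP = 34/340 = 0.10, a_TP = 153/340 = 0.45, a_SP = 51/340 = 0.15
  a_WT = 100/500 = 0.20, a_PT = 25/500 = 0.05, a_TT = 200/500 = 0.40, a_ST = 75/500 = 0.15
  a_WS = 126/280 = 0.45, a_PS = 56/280 = 0.20, a_TS = 56/280 = 0.20, a_SS = 0/280 = 0.00
I − A =
  [   0.90    -0.05    -0.20    -0.45]
  [  -0.35     0.90    -0.05    -0.20]
  [   0.00    -0.45     0.60    -0.20]
  [  -0.30    -0.15    -0.15     1.00]
Compute the cofactors C_ij = (−1)^(i+j)·(3×3 minor ij) of I−A; the adjugate is their transpose:
adj(I−A) = Cᵀ =
  [ 0.457500   0.195375   0.242125   0.293375]
  [ 0.238500   0.420000   0.170875   0.225500]
  [ 0.249000   0.374250   0.617375   0.310375]
  [ 0.210375   0.177750   0.190875   0.423750]
det(I−A) = Σ_j (I−A)_1j·C_1j = (0.90)(0.457500) + (-0.05)(0.238500) + (-0.20)(0.249000) + (-0.45)(0.210375) = 0.25535625
(I − A)⁻¹ = adj(I−A) / det(I−A) ≈
  [   1.7916     0.7651     0.9482     1.1489]
  [   0.9340     1.6448     0.6692     0.8831]
  [   0.9751     1.4656     2.4177     1.2155]
  [   0.8238     0.6961     0.7475     1.6594]
First solve x = (I − A)⁻¹ d = adj(I−A)·d / det(I−A); in particular x_S = (0.210375·490 + 0.177750·460 + 0.190875·320 + 0.423750·230) / 0.25535625 = 343.39125 / 0.25535625 ≈ 1344.7537.
Intermediate flow from P to S: z_PS = a_PS · x_S = 0.20 × 343.39125 / 0.25535625 = 68.67825 / 0.25535625 ≈ 268.95.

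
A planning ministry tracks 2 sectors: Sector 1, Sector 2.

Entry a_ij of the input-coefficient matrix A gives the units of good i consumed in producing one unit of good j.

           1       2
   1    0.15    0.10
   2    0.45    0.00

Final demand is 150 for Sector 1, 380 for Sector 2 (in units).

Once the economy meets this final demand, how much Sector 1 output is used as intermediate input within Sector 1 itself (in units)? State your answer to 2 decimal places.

I − A =
  [   0.85    -0.10]
  [  -0.45     1.00]
det(I−A) = (0.85)(1.00) − (-0.10)(-0.45) = 0.8050
adj(I−A) = [[1.00, 0.10], [0.45, 0.85]]
(I − A)⁻¹ = adj(I−A) / det(I−A) ≈
  [   1.2422     0.1242]
  [   0.5590     1.0559]
First solve x = (I − A)⁻¹ d = adj(I−A)·d / det(I−A); in particular x_1 = (1.00·150 + 0.10·380) / 0.8050 = 188.00 / 0.8050 ≈ 233.5404.
Intermediate flow from 1 to 1: z_11 = a_11 · x_1 = 0.15 × 188.00 / 0.8050 = 28.20 / 0.8050 ≈ 35.03.

z_11 = 35.03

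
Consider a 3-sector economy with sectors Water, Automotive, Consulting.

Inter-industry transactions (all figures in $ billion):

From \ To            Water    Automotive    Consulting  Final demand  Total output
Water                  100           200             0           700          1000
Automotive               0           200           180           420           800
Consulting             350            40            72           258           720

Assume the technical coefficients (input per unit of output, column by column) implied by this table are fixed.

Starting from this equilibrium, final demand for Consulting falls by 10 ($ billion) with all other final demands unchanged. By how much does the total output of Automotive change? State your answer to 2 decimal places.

Technical coefficients a_ij = z_ij / X_j:
  a_11 = 100/1000 = 0.10, a_21 = 0/1000 = 0.00, a_31 = 350/1000 = 0.35
  a_12 = 200/800 = 0.25, a_22 = 200/800 = 0.25, a_32 = 40/800 = 0.05
  a_13 = 0/720 = 0.00, a_23 = 180/720 = 0.25, a_33 = 72/720 = 0.10
I − A =
  [   0.90    -0.25     0.00]
  [   0.00     0.75    -0.25]
  [  -0.35    -0.05     0.90]
Cofactors of I−A, C_ij = (−1)^(i+j)·(minor ij) (rows/columns in the sector order above):
  C_11 = (0.75)(0.90) − (-0.25)(-0.05) = 0.6625
  C_12 = −[(0.00)(0.90) − (-0.25)(-0.35)] = 0.0875
  C_13 = (0.00)(-0.05) − (0.75)(-0.35) = 0.2625
  C_21 = −[(-0.25)(0.90) − (0.00)(-0.05)] = 0.2250
  C_22 = (0.90)(0.90) − (0.00)(-0.35) = 0.8100
  C_23 = −[(0.90)(-0.05) − (-0.25)(-0.35)] = 0.1325
  C_31 = (-0.25)(-0.25) − (0.00)(0.75) = 0.0625
  C_32 = −[(0.90)(-0.25) − (0.00)(0.00)] = 0.2250
  C_33 = (0.90)(0.75) − (-0.25)(0.00) = 0.6750
det(I−A) = Σ_j (I−A)_1j·C_1j = (0.90)(0.6625) + (-0.25)(0.0875) + (0.00)(0.2625) = 0.574375
adj(I−A) = Cᵀ =
  [ 0.6625   0.2250   0.0625]
  [ 0.0875   0.8100   0.2250]
  [ 0.2625   0.1325   0.6750]
(I − A)⁻¹ = adj(I−A) / det(I−A) ≈
  [   1.1534     0.3917     0.1088]
  [   0.1523     1.4102     0.3917]
  [   0.4570     0.2307     1.1752]
Δx = (I − A)⁻¹ Δd with Δd having -10 in the Consulting component and 0 elsewhere.
So Δx_2 = L_23 · (-10), where L_23 = adj(I−A)_23 / det(I−A) = 0.2250 / 0.574375.
Δx_2 = 0.2250 × (-10) / 0.574375 = -2.25 / 0.574375 ≈ -3.92.

Δx_2 = -3.92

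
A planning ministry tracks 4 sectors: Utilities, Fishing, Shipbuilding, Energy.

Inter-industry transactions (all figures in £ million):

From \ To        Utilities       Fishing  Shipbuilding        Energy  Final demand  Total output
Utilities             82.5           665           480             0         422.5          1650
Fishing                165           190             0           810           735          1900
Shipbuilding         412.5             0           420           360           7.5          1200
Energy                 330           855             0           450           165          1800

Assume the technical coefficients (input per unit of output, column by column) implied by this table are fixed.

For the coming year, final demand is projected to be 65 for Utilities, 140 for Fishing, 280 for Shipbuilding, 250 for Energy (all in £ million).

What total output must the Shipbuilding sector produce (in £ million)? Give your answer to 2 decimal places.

x_3 = 1026.98

Technical coefficients a_ij = z_ij / X_j:
  a_11 = 82.5/1650 = 0.05, a_21 = 165/1650 = 0.10, a_31 = 412.5/1650 = 0.25, a_41 = 330/1650 = 0.20
  a_12 = 665/1900 = 0.35, a_22 = 190/1900 = 0.10, a_32 = 0/1900 = 0.00, a_42 = 855/1900 = 0.45
  a_13 = 480/1200 = 0.40, a_23 = 0/1200 = 0.00, a_33 = 420/1200 = 0.35, a_43 = 0/1200 = 0.00
  a_14 = 0/1800 = 0.00, a_24 = 810/1800 = 0.45, a_34 = 360/1800 = 0.20, a_44 = 450/1800 = 0.25
I − A =
  [   0.95    -0.35    -0.40     0.00]
  [  -0.10     0.90     0.00    -0.45]
  [  -0.25     0.00     0.65    -0.20]
  [  -0.20    -0.45     0.00     0.75]
Compute the cofactors C_ij = (−1)^(i+j)·(3×3 minor ij) of I−A; the adjugate is their transpose:
adj(I−A) = Cᵀ =
  [ 0.307125   0.206625   0.189000   0.174375]
  [ 0.107250   0.372125   0.066000   0.240875]
  [ 0.163125   0.165125   0.391125   0.203375]
  [ 0.146250   0.278375   0.090000   0.443000]
det(I−A) = Σ_j (I−A)_1j·C_1j = (0.95)(0.307125) + (-0.35)(0.107250) + (-0.40)(0.163125) + (0.00)(0.146250) = 0.18898125
(I − A)⁻¹ = adj(I−A) / det(I−A) ≈
  [   1.6252     1.0934     1.0001     0.9227]
  [   0.5675     1.9691     0.3492     1.2746]
  [   0.8632     0.8738     2.0696     1.0762]
  [   0.7739     1.4730     0.4762     2.3441]
x = (I − A)⁻¹ d = adj(I−A)·d / det(I−A), with det(I−A) = 0.18898125:
  x_1 = (0.307125·65 + 0.206625·140 + 0.189000·280 + 0.174375·250) / 0.18898125 = 145.404375 / 0.18898125 ≈ 769.41
  x_2 = (0.107250·65 + 0.372125·140 + 0.066000·280 + 0.240875·250) / 0.18898125 = 137.7675 / 0.18898125 ≈ 729.00
  x_3 = (0.163125·65 + 0.165125·140 + 0.391125·280 + 0.203375·250) / 0.18898125 = 194.079375 / 0.18898125 ≈ 1026.98
  x_4 = (0.146250·65 + 0.278375·140 + 0.090000·280 + 0.443000·250) / 0.18898125 = 184.42875 / 0.18898125 ≈ 975.91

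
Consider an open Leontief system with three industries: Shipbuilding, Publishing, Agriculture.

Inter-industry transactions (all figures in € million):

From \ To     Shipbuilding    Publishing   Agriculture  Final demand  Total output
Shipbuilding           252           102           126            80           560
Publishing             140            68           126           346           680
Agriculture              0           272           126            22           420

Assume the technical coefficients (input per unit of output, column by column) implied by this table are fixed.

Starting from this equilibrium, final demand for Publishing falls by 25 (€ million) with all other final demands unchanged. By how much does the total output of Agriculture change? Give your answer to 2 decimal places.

Δx_A = -24.53

Technical coefficients a_ij = z_ij / X_j:
  a_SS = 252/560 = 0.45, a_PS = 140/560 = 0.25, a_AS = 0/560 = 0.00
  a_SP = 102/680 = 0.15, a_PP = 68/680 = 0.10, a_AP = 272/680 = 0.40
  a_SA = 126/420 = 0.30, a_PA = 126/420 = 0.30, a_AA = 126/420 = 0.30
I − A =
  [   0.55    -0.15    -0.30]
  [  -0.25     0.90    -0.30]
  [   0.00    -0.40     0.70]
Cofactors of I−A, C_ij = (−1)^(i+j)·(minor ij) (rows/columns in the sector order above):
  C_11 = (0.90)(0.70) − (-0.30)(-0.40) = 0.5100
  C_12 = −[(-0.25)(0.70) − (-0.30)(0.00)] = 0.1750
  C_13 = (-0.25)(-0.40) − (0.90)(0.00) = 0.1000
  C_21 = −[(-0.15)(0.70) − (-0.30)(-0.40)] = 0.2250
  C_22 = (0.55)(0.70) − (-0.30)(0.00) = 0.3850
  C_23 = −[(0.55)(-0.40) − (-0.15)(0.00)] = 0.2200
  C_31 = (-0.15)(-0.30) − (-0.30)(0.90) = 0.3150
  C_32 = −[(0.55)(-0.30) − (-0.30)(-0.25)] = 0.2400
  C_33 = (0.55)(0.90) − (-0.15)(-0.25) = 0.4575
det(I−A) = Σ_j (I−A)_1j·C_1j = (0.55)(0.5100) + (-0.15)(0.1750) + (-0.30)(0.1000) = 0.22425
adj(I−A) = Cᵀ =
  [ 0.5100   0.2250   0.3150]
  [ 0.1750   0.3850   0.2400]
  [ 0.1000   0.2200   0.4575]
(I − A)⁻¹ = adj(I−A) / det(I−A) ≈
  [   2.2742     1.0033     1.4047]
  [   0.7804     1.7168     1.0702]
  [   0.4459     0.9810     2.0401]
Δx = (I − A)⁻¹ Δd with Δd having -25 in the Publishing component and 0 elsewhere.
So Δx_A = L_AP · (-25), where L_AP = adj(I−A)_AP / det(I−A) = 0.2200 / 0.22425.
Δx_A = 0.2200 × (-25) / 0.22425 = -5.50 / 0.22425 ≈ -24.53.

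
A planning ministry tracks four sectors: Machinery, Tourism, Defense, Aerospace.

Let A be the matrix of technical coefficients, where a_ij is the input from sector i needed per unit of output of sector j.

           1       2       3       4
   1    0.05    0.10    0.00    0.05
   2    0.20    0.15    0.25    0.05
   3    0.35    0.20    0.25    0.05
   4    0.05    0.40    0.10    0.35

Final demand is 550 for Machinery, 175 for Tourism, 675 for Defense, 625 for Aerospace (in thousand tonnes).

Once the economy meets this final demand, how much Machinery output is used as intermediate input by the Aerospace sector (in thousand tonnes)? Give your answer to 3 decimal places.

I − A =
  [   0.95    -0.10     0.00    -0.05]
  [  -0.20     0.85    -0.25    -0.05]
  [  -0.35    -0.20     0.75    -0.05]
  [  -0.05    -0.40    -0.10     0.65]
Compute the cofactors C_ij = (−1)^(i+j)·(3×3 minor ij) of I−A; the adjugate is their transpose:
adj(I−A) = Cᵀ =
  [ 0.356625   0.064250   0.026000   0.034375]
  [ 0.157625   0.454750   0.159500   0.059375]
  [ 0.219000   0.172000   0.486500   0.067500]
  [ 0.158125   0.311250   0.175000   0.534375]
det(I−A) = Σ_j (I−A)_1j·C_1j = (0.95)(0.356625) + (-0.10)(0.157625) + (0.00)(0.219000) + (-0.05)(0.158125) = 0.315125
(I − A)⁻¹ = adj(I−A) / det(I−A) ≈
  [   1.1317     0.2039     0.0825     0.1091]
  [   0.5002     1.4431     0.5061     0.1884]
  [   0.6950     0.5458     1.5438     0.2142]
  [   0.5018     0.9877     0.5553     1.6958]
First solve x = (I − A)⁻¹ d = adj(I−A)·d / det(I−A); in particular x_4 = (0.158125·550 + 0.311250·175 + 0.175000·675 + 0.534375·625) / 0.315125 = 593.546875 / 0.315125 ≈ 1883.52836.
Intermediate flow from 1 to 4: z_14 = a_14 · x_4 = 0.05 × 593.546875 / 0.315125 = 29.67734375 / 0.315125 ≈ 94.176.

z_14 = 94.176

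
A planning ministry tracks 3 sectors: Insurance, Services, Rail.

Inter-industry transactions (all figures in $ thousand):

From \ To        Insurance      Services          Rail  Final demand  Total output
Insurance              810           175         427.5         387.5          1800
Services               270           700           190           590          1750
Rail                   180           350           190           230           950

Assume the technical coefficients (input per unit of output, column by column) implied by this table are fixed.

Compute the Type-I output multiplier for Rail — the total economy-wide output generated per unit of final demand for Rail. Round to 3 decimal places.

Technical coefficients a_ij = z_ij / X_j:
  a_II = 810/1800 = 0.45, a_SI = 270/1800 = 0.15, a_RI = 180/1800 = 0.10
  a_IS = 175/1750 = 0.10, a_SS = 700/1750 = 0.40, a_RS = 350/1750 = 0.20
  a_IR = 427.5/950 = 0.45, a_SR = 190/950 = 0.20, a_RR = 190/950 = 0.20
I − A =
  [   0.55    -0.10    -0.45]
  [  -0.15     0.60    -0.20]
  [  -0.10    -0.20     0.80]
Cofactors of I−A, C_ij = (−1)^(i+j)·(minor ij) (rows/columns in the sector order above):
  C_11 = (0.60)(0.80) − (-0.20)(-0.20) = 0.4400
  C_12 = −[(-0.15)(0.80) − (-0.20)(-0.10)] = 0.1400
  C_13 = (-0.15)(-0.20) − (0.60)(-0.10) = 0.0900
  C_21 = −[(-0.10)(0.80) − (-0.45)(-0.20)] = 0.1700
  C_22 = (0.55)(0.80) − (-0.45)(-0.10) = 0.3950
  C_23 = −[(0.55)(-0.20) − (-0.10)(-0.10)] = 0.1200
  C_31 = (-0.10)(-0.20) − (-0.45)(0.60) = 0.2900
  C_32 = −[(0.55)(-0.20) − (-0.45)(-0.15)] = 0.1775
  C_33 = (0.55)(0.60) − (-0.10)(-0.15) = 0.3150
det(I−A) = Σ_j (I−A)_1j·C_1j = (0.55)(0.4400) + (-0.10)(0.1400) + (-0.45)(0.0900) = 0.1875
adj(I−A) = Cᵀ =
  [ 0.4400   0.1700   0.2900]
  [ 0.1400   0.3950   0.1775]
  [ 0.0900   0.1200   0.3150]
(I − A)⁻¹ = adj(I−A) / det(I−A) ≈
  [   2.3467     0.9067     1.5467]
  [   0.7467     2.1067     0.9467]
  [   0.4800     0.6400     1.6800]
The output multiplier for sector j is the column-j sum of the Leontief inverse (I − A)⁻¹ = adj(I−A) / det(I−A).
Column R of adj(I−A): (0.2900, 0.1775, 0.3150); det(I−A) = 0.1875.
m_R = (0.2900 + 0.1775 + 0.3150) / 0.1875 = 0.7825 / 0.1875 ≈ 4.173.

m_R = 4.173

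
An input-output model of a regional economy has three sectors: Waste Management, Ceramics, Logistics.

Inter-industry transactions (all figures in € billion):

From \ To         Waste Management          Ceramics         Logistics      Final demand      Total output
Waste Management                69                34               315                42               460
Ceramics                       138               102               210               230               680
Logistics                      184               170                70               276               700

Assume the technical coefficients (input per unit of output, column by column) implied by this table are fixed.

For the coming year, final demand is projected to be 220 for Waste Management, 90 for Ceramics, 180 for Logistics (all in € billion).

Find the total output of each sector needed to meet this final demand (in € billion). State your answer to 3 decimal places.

Technical coefficients a_ij = z_ij / X_j:
  a_11 = 69/460 = 0.15, a_21 = 138/460 = 0.30, a_31 = 184/460 = 0.40
  a_12 = 34/680 = 0.05, a_22 = 102/680 = 0.15, a_32 = 170/680 = 0.25
  a_13 = 315/700 = 0.45, a_23 = 210/700 = 0.30, a_33 = 70/700 = 0.10
I − A =
  [   0.85    -0.05    -0.45]
  [  -0.30     0.85    -0.30]
  [  -0.40    -0.25     0.90]
Cofactors of I−A, C_ij = (−1)^(i+j)·(minor ij) (rows/columns in the sector order above):
  C_11 = (0.85)(0.90) − (-0.30)(-0.25) = 0.6900
  C_12 = −[(-0.30)(0.90) − (-0.30)(-0.40)] = 0.3900
  C_13 = (-0.30)(-0.25) − (0.85)(-0.40) = 0.4150
  C_21 = −[(-0.05)(0.90) − (-0.45)(-0.25)] = 0.1575
  C_22 = (0.85)(0.90) − (-0.45)(-0.40) = 0.5850
  C_23 = −[(0.85)(-0.25) − (-0.05)(-0.40)] = 0.2325
  C_31 = (-0.05)(-0.30) − (-0.45)(0.85) = 0.3975
  C_32 = −[(0.85)(-0.30) − (-0.45)(-0.30)] = 0.3900
  C_33 = (0.85)(0.85) − (-0.05)(-0.30) = 0.7075
det(I−A) = Σ_j (I−A)_1j·C_1j = (0.85)(0.6900) + (-0.05)(0.3900) + (-0.45)(0.4150) = 0.38025
adj(I−A) = Cᵀ =
  [ 0.6900   0.1575   0.3975]
  [ 0.3900   0.5850   0.3900]
  [ 0.4150   0.2325   0.7075]
(I − A)⁻¹ = adj(I−A) / det(I−A) ≈
  [   1.8146     0.4142     1.0454]
  [   1.0256     1.5385     1.0256]
  [   1.0914     0.6114     1.8606]
x = (I − A)⁻¹ d = adj(I−A)·d / det(I−A), with det(I−A) = 0.38025:
  x_1 = (0.6900·220 + 0.1575·90 + 0.3975·180) / 0.38025 = 237.525 / 0.38025 ≈ 624.655
  x_2 = (0.3900·220 + 0.5850·90 + 0.3900·180) / 0.38025 = 208.65 / 0.38025 ≈ 548.718
  x_3 = (0.4150·220 + 0.2325·90 + 0.7075·180) / 0.38025 = 239.575 / 0.38025 ≈ 630.046

x_1 = 624.655, x_2 = 548.718, x_3 = 630.046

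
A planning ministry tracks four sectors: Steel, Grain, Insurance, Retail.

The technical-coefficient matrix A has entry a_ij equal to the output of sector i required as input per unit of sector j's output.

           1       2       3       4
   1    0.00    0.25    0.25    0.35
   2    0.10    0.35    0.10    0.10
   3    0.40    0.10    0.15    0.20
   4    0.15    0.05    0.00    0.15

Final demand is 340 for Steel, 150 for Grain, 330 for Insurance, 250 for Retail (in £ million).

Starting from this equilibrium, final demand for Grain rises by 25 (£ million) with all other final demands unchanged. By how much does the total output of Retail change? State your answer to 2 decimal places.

Δx_4 = 5.50

I − A =
  [   1.00    -0.25    -0.25    -0.35]
  [  -0.10     0.65    -0.10    -0.10]
  [  -0.40    -0.10     0.85    -0.20]
  [  -0.15    -0.05     0.00     0.85]
Compute the cofactors C_ij = (−1)^(i+j)·(3×3 minor ij) of I−A; the adjugate is their transpose:
adj(I−A) = Cᵀ =
  [ 0.455875   0.219250   0.159875   0.251125]
  [ 0.122000   0.585375   0.104750   0.143750]
  [ 0.249500   0.189250   0.486625   0.239500]
  [ 0.087625   0.073125   0.034375   0.443750]
det(I−A) = Σ_j (I−A)_1j·C_1j = (1.00)(0.455875) + (-0.25)(0.122000) + (-0.25)(0.249500) + (-0.35)(0.087625) = 0.33233125
(I − A)⁻¹ = adj(I−A) / det(I−A) ≈
  [   1.3717     0.6597     0.4811     0.7556]
  [   0.3671     1.7614     0.3152     0.4326]
  [   0.7508     0.5695     1.4643     0.7207]
  [   0.2637     0.2200     0.1034     1.3353]
Δx = (I − A)⁻¹ Δd with Δd having +25 in the Grain component and 0 elsewhere.
So Δx_4 = L_42 · (+25), where L_42 = adj(I−A)_42 / det(I−A) = 0.073125 / 0.33233125.
Δx_4 = 0.073125 × (+25) / 0.33233125 = 1.828125 / 0.33233125 ≈ 5.50.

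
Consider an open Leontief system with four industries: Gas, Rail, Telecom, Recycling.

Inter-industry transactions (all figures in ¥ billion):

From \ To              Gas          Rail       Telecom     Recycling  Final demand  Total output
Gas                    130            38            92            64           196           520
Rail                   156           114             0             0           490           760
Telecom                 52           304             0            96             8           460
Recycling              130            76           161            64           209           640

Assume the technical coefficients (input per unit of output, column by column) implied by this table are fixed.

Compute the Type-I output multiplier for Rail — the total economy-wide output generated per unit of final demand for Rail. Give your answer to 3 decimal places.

m_2 = 2.686

Technical coefficients a_ij = z_ij / X_j:
  a_11 = 130/520 = 0.25, a_21 = 156/520 = 0.30, a_31 = 52/520 = 0.10, a_41 = 130/520 = 0.25
  a_12 = 38/760 = 0.05, a_22 = 114/760 = 0.15, a_32 = 304/760 = 0.40, a_42 = 76/760 = 0.10
  a_13 = 92/460 = 0.20, a_23 = 0/460 = 0.00, a_33 = 0/460 = 0.00, a_43 = 161/460 = 0.35
  a_14 = 64/640 = 0.10, a_24 = 0/640 = 0.00, a_34 = 96/640 = 0.15, a_44 = 64/640 = 0.10
I − A =
  [   0.75    -0.05    -0.20    -0.10]
  [  -0.30     0.85     0.00     0.00]
  [  -0.10    -0.40     1.00    -0.15]
  [  -0.25    -0.10    -0.35     0.90]
Compute the cofactors C_ij = (−1)^(i+j)·(3×3 minor ij) of I−A; the adjugate is their transpose:
adj(I−A) = Cᵀ =
  [ 0.720375   0.141375   0.182750   0.110500]
  [ 0.254250   0.581625   0.064500   0.039000]
  [ 0.220875   0.278625   0.536000   0.113875]
  [ 0.314250   0.212250   0.266375   0.581500]
det(I−A) = Σ_j (I−A)_1j·C_1j = (0.75)(0.720375) + (-0.05)(0.254250) + (-0.20)(0.220875) + (-0.10)(0.314250) = 0.45196875
(I − A)⁻¹ = adj(I−A) / det(I−A) ≈
  [   1.5939     0.3128     0.4043     0.2445]
  [   0.5625     1.2869     0.1427     0.0863]
  [   0.4887     0.6165     1.1859     0.2520]
  [   0.6953     0.4696     0.5894     1.2866]
The output multiplier for sector j is the column-j sum of the Leontief inverse (I − A)⁻¹ = adj(I−A) / det(I−A).
Column 2 of adj(I−A): (0.141375, 0.581625, 0.278625, 0.212250); det(I−A) = 0.45196875.
m_2 = (0.141375 + 0.581625 + 0.278625 + 0.212250) / 0.45196875 = 1.213875 / 0.45196875 ≈ 2.686.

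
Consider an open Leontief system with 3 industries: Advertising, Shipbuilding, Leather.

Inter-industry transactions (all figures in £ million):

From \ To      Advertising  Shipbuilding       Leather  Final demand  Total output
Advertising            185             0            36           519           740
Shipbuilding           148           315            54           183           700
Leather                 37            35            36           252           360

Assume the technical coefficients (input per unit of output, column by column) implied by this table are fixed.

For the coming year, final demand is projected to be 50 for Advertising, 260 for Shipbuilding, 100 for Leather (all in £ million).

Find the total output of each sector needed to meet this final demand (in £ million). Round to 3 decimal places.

Technical coefficients a_ij = z_ij / X_j:
  a_11 = 185/740 = 0.25, a_21 = 148/740 = 0.20, a_31 = 37/740 = 0.05
  a_12 = 0/700 = 0.00, a_22 = 315/700 = 0.45, a_32 = 35/700 = 0.05
  a_13 = 36/360 = 0.10, a_23 = 54/360 = 0.15, a_33 = 36/360 = 0.10
I − A =
  [   0.75     0.00    -0.10]
  [  -0.20     0.55    -0.15]
  [  -0.05    -0.05     0.90]
Cofactors of I−A, C_ij = (−1)^(i+j)·(minor ij) (rows/columns in the sector order above):
  C_11 = (0.55)(0.90) − (-0.15)(-0.05) = 0.4875
  C_12 = −[(-0.20)(0.90) − (-0.15)(-0.05)] = 0.1875
  C_13 = (-0.20)(-0.05) − (0.55)(-0.05) = 0.0375
  C_21 = −[(0.00)(0.90) − (-0.10)(-0.05)] = 0.0050
  C_22 = (0.75)(0.90) − (-0.10)(-0.05) = 0.6700
  C_23 = −[(0.75)(-0.05) − (0.00)(-0.05)] = 0.0375
  C_31 = (0.00)(-0.15) − (-0.10)(0.55) = 0.0550
  C_32 = −[(0.75)(-0.15) − (-0.10)(-0.20)] = 0.1325
  C_33 = (0.75)(0.55) − (0.00)(-0.20) = 0.4125
det(I−A) = Σ_j (I−A)_1j·C_1j = (0.75)(0.4875) + (0.00)(0.1875) + (-0.10)(0.0375) = 0.361875
adj(I−A) = Cᵀ =
  [ 0.4875   0.0050   0.0550]
  [ 0.1875   0.6700   0.1325]
  [ 0.0375   0.0375   0.4125]
(I − A)⁻¹ = adj(I−A) / det(I−A) ≈
  [   1.3472     0.0138     0.1520]
  [   0.5181     1.8515     0.3661]
  [   0.1036     0.1036     1.1399]
x = (I − A)⁻¹ d = adj(I−A)·d / det(I−A), with det(I−A) = 0.361875:
  x_1 = (0.4875·50 + 0.0050·260 + 0.0550·100) / 0.361875 = 31.175 / 0.361875 ≈ 86.149
  x_2 = (0.1875·50 + 0.6700·260 + 0.1325·100) / 0.361875 = 196.825 / 0.361875 ≈ 543.903
  x_3 = (0.0375·50 + 0.0375·260 + 0.4125·100) / 0.361875 = 52.875 / 0.361875 ≈ 146.114

x_1 = 86.149, x_2 = 543.903, x_3 = 146.114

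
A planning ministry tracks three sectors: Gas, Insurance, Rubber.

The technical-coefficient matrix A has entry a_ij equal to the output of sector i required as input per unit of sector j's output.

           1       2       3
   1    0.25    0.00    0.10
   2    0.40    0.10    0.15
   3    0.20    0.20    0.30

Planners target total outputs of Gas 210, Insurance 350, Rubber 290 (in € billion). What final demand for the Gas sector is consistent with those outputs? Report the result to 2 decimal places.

I − A =
  [   0.75     0.00    -0.10]
  [  -0.40     0.90    -0.15]
  [  -0.20    -0.20     0.70]
d = (I − A) x:
  d_1 = (+0.75)·210 + (+0.00)·350 + (-0.10)·290 = 128.50
  d_2 = (-0.40)·210 + (+0.90)·350 + (-0.15)·290 = 187.50
  d_3 = (-0.20)·210 + (-0.20)·350 + (+0.70)·290 = 91.00

d_1 = 128.50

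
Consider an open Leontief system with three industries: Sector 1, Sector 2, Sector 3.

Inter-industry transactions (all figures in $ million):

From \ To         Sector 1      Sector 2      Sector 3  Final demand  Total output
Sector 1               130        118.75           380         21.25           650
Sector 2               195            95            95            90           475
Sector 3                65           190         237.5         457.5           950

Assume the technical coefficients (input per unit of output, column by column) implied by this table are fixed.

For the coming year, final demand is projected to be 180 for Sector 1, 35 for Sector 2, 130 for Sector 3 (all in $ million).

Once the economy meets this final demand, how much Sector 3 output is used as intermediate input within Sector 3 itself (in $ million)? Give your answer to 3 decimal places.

z_33 = 98.242

Technical coefficients a_ij = z_ij / X_j:
  a_11 = 130/650 = 0.20, a_21 = 195/650 = 0.30, a_31 = 65/650 = 0.10
  a_12 = 118.75/475 = 0.25, a_22 = 95/475 = 0.20, a_32 = 190/475 = 0.40
  a_13 = 380/950 = 0.40, a_23 = 95/950 = 0.10, a_33 = 237.5/950 = 0.25
I − A =
  [   0.80    -0.25    -0.40]
  [  -0.30     0.80    -0.10]
  [  -0.10    -0.40     0.75]
Cofactors of I−A, C_ij = (−1)^(i+j)·(minor ij) (rows/columns in the sector order above):
  C_11 = (0.80)(0.75) − (-0.10)(-0.40) = 0.5600
  C_12 = −[(-0.30)(0.75) − (-0.10)(-0.10)] = 0.2350
  C_13 = (-0.30)(-0.40) − (0.80)(-0.10) = 0.2000
  C_21 = −[(-0.25)(0.75) − (-0.40)(-0.40)] = 0.3475
  C_22 = (0.80)(0.75) − (-0.40)(-0.10) = 0.5600
  C_23 = −[(0.80)(-0.40) − (-0.25)(-0.10)] = 0.3450
  C_31 = (-0.25)(-0.10) − (-0.40)(0.80) = 0.3450
  C_32 = −[(0.80)(-0.10) − (-0.40)(-0.30)] = 0.2000
  C_33 = (0.80)(0.80) − (-0.25)(-0.30) = 0.5650
det(I−A) = Σ_j (I−A)_1j·C_1j = (0.80)(0.5600) + (-0.25)(0.2350) + (-0.40)(0.2000) = 0.30925
adj(I−A) = Cᵀ =
  [ 0.5600   0.3475   0.3450]
  [ 0.2350   0.5600   0.2000]
  [ 0.2000   0.3450   0.5650]
(I − A)⁻¹ = adj(I−A) / det(I−A) ≈
  [   1.8108     1.1237     1.1156]
  [   0.7599     1.8108     0.6467]
  [   0.6467     1.1156     1.8270]
First solve x = (I − A)⁻¹ d = adj(I−A)·d / det(I−A); in particular x_3 = (0.2000·180 + 0.3450·35 + 0.5650·130) / 0.30925 = 121.525 / 0.30925 ≈ 392.96686.
Intermediate flow from 3 to 3: z_33 = a_33 · x_3 = 0.25 × 121.525 / 0.30925 = 30.38125 / 0.30925 ≈ 98.242.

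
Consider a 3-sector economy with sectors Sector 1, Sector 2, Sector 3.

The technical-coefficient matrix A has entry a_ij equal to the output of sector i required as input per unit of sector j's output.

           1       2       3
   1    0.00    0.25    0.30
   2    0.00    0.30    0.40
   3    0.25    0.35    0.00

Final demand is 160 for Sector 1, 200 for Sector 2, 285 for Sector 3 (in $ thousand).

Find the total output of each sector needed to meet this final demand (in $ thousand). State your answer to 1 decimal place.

I − A =
  [   1.00    -0.25    -0.30]
  [   0.00     0.70    -0.40]
  [  -0.25    -0.35     1.00]
Cofactors of I−A, C_ij = (−1)^(i+j)·(minor ij) (rows/columns in the sector order above):
  C_11 = (0.70)(1.00) − (-0.40)(-0.35) = 0.5600
  C_12 = −[(0.00)(1.00) − (-0.40)(-0.25)] = 0.1000
  C_13 = (0.00)(-0.35) − (0.70)(-0.25) = 0.1750
  C_21 = −[(-0.25)(1.00) − (-0.30)(-0.35)] = 0.3550
  C_22 = (1.00)(1.00) − (-0.30)(-0.25) = 0.9250
  C_23 = −[(1.00)(-0.35) − (-0.25)(-0.25)] = 0.4125
  C_31 = (-0.25)(-0.40) − (-0.30)(0.70) = 0.3100
  C_32 = −[(1.00)(-0.40) − (-0.30)(0.00)] = 0.4000
  C_33 = (1.00)(0.70) − (-0.25)(0.00) = 0.7000
det(I−A) = Σ_j (I−A)_1j·C_1j = (1.00)(0.5600) + (-0.25)(0.1000) + (-0.30)(0.1750) = 0.4825
adj(I−A) = Cᵀ =
  [ 0.5600   0.3550   0.3100]
  [ 0.1000   0.9250   0.4000]
  [ 0.1750   0.4125   0.7000]
(I − A)⁻¹ = adj(I−A) / det(I−A) ≈
  [   1.1606     0.7358     0.6425]
  [   0.2073     1.9171     0.8290]
  [   0.3627     0.8549     1.4508]
x = (I − A)⁻¹ d = adj(I−A)·d / det(I−A), with det(I−A) = 0.4825:
  x_1 = (0.5600·160 + 0.3550·200 + 0.3100·285) / 0.4825 = 248.95 / 0.4825 ≈ 516.0
  x_2 = (0.1000·160 + 0.9250·200 + 0.4000·285) / 0.4825 = 315.00 / 0.4825 ≈ 652.8
  x_3 = (0.1750·160 + 0.4125·200 + 0.7000·285) / 0.4825 = 310.00 / 0.4825 ≈ 642.5

x_1 = 516.0, x_2 = 652.8, x_3 = 642.5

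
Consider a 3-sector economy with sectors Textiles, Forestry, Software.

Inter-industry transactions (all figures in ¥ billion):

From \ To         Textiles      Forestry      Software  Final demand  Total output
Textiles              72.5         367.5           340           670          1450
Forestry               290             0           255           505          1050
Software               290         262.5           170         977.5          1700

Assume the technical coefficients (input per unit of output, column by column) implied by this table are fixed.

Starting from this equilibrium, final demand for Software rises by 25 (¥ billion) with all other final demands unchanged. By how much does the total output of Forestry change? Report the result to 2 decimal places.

Technical coefficients a_ij = z_ij / X_j:
  a_11 = 72.5/1450 = 0.05, a_21 = 290/1450 = 0.20, a_31 = 290/1450 = 0.20
  a_12 = 367.5/1050 = 0.35, a_22 = 0/1050 = 0.00, a_32 = 262.5/1050 = 0.25
  a_13 = 340/1700 = 0.20, a_23 = 255/1700 = 0.15, a_33 = 170/1700 = 0.10
I − A =
  [   0.95    -0.35    -0.20]
  [  -0.20     1.00    -0.15]
  [  -0.20    -0.25     0.90]
Cofactors of I−A, C_ij = (−1)^(i+j)·(minor ij) (rows/columns in the sector order above):
  C_11 = (1.00)(0.90) − (-0.15)(-0.25) = 0.8625
  C_12 = −[(-0.20)(0.90) − (-0.15)(-0.20)] = 0.2100
  C_13 = (-0.20)(-0.25) − (1.00)(-0.20) = 0.2500
  C_21 = −[(-0.35)(0.90) − (-0.20)(-0.25)] = 0.3650
  C_22 = (0.95)(0.90) − (-0.20)(-0.20) = 0.8150
  C_23 = −[(0.95)(-0.25) − (-0.35)(-0.20)] = 0.3075
  C_31 = (-0.35)(-0.15) − (-0.20)(1.00) = 0.2525
  C_32 = −[(0.95)(-0.15) − (-0.20)(-0.20)] = 0.1825
  C_33 = (0.95)(1.00) − (-0.35)(-0.20) = 0.8800
det(I−A) = Σ_j (I−A)_1j·C_1j = (0.95)(0.8625) + (-0.35)(0.2100) + (-0.20)(0.2500) = 0.695875
adj(I−A) = Cᵀ =
  [ 0.8625   0.3650   0.2525]
  [ 0.2100   0.8150   0.1825]
  [ 0.2500   0.3075   0.8800]
(I − A)⁻¹ = adj(I−A) / det(I−A) ≈
  [   1.2394     0.5245     0.3629]
  [   0.3018     1.1712     0.2623]
  [   0.3593     0.4419     1.2646]
Δx = (I − A)⁻¹ Δd with Δd having +25 in the Software component and 0 elsewhere.
So Δx_2 = L_23 · (+25), where L_23 = adj(I−A)_23 / det(I−A) = 0.1825 / 0.695875.
Δx_2 = 0.1825 × (+25) / 0.695875 = 4.5625 / 0.695875 ≈ 6.56.

Δx_2 = 6.56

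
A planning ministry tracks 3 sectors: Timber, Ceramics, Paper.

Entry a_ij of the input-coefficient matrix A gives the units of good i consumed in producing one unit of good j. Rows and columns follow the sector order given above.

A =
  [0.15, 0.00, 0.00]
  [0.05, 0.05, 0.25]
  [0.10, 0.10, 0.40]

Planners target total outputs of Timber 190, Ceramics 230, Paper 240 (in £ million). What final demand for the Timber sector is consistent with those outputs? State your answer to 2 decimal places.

d_T = 161.50

I − A =
  [   0.85     0.00     0.00]
  [  -0.05     0.95    -0.25]
  [  -0.10    -0.10     0.60]
d = (I − A) x:
  d_T = (+0.85)·190 + (+0.00)·230 + (+0.00)·240 = 161.50
  d_C = (-0.05)·190 + (+0.95)·230 + (-0.25)·240 = 149.00
  d_P = (-0.10)·190 + (-0.10)·230 + (+0.60)·240 = 102.00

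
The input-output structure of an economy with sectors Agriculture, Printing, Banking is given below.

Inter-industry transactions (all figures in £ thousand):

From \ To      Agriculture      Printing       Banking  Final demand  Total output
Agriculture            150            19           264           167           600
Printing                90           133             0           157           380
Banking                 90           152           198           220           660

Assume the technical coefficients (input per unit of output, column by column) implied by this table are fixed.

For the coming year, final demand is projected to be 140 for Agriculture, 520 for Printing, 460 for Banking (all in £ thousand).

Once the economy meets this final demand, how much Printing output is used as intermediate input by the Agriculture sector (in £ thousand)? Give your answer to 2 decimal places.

z_PA = 156.43

Technical coefficients a_ij = z_ij / X_j:
  a_AA = 150/600 = 0.25, a_PA = 90/600 = 0.15, a_BA = 90/600 = 0.15
  a_AP = 19/380 = 0.05, a_PP = 133/380 = 0.35, a_BP = 152/380 = 0.40
  a_AB = 264/660 = 0.40, a_PB = 0/660 = 0.00, a_BB = 198/660 = 0.30
I − A =
  [   0.75    -0.05    -0.40]
  [  -0.15     0.65     0.00]
  [  -0.15    -0.40     0.70]
Cofactors of I−A, C_ij = (−1)^(i+j)·(minor ij) (rows/columns in the sector order above):
  C_11 = (0.65)(0.70) − (0.00)(-0.40) = 0.4550
  C_12 = −[(-0.15)(0.70) − (0.00)(-0.15)] = 0.1050
  C_13 = (-0.15)(-0.40) − (0.65)(-0.15) = 0.1575
  C_21 = −[(-0.05)(0.70) − (-0.40)(-0.40)] = 0.1950
  C_22 = (0.75)(0.70) − (-0.40)(-0.15) = 0.4650
  C_23 = −[(0.75)(-0.40) − (-0.05)(-0.15)] = 0.3075
  C_31 = (-0.05)(0.00) − (-0.40)(0.65) = 0.2600
  C_32 = −[(0.75)(0.00) − (-0.40)(-0.15)] = 0.0600
  C_33 = (0.75)(0.65) − (-0.05)(-0.15) = 0.4800
det(I−A) = Σ_j (I−A)_1j·C_1j = (0.75)(0.4550) + (-0.05)(0.1050) + (-0.40)(0.1575) = 0.2730
adj(I−A) = Cᵀ =
  [ 0.4550   0.1950   0.2600]
  [ 0.1050   0.4650   0.0600]
  [ 0.1575   0.3075   0.4800]
(I − A)⁻¹ = adj(I−A) / det(I−A) ≈
  [   1.6667     0.7143     0.9524]
  [   0.3846     1.7033     0.2198]
  [   0.5769     1.1264     1.7582]
First solve x = (I − A)⁻¹ d = adj(I−A)·d / det(I−A); in particular x_A = (0.4550·140 + 0.1950·520 + 0.2600·460) / 0.2730 = 284.70 / 0.2730 ≈ 1042.8571.
Intermediate flow from P to A: z_PA = a_PA · x_A = 0.15 × 284.70 / 0.2730 = 42.705 / 0.2730 ≈ 156.43.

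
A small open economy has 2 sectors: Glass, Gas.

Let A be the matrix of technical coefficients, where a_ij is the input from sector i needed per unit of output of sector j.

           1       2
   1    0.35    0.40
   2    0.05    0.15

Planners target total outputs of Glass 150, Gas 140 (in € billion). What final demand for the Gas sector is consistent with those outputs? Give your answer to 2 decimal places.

I − A =
  [   0.65    -0.40]
  [  -0.05     0.85]
d = (I − A) x:
  d_1 = (+0.65)·150 + (-0.40)·140 = 41.50
  d_2 = (-0.05)·150 + (+0.85)·140 = 111.50

d_2 = 111.50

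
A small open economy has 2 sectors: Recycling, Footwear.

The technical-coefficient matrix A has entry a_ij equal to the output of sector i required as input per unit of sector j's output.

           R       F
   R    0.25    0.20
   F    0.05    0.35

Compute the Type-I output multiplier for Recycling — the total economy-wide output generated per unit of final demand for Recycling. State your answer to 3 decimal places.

m_R = 1.466

I − A =
  [   0.75    -0.20]
  [  -0.05     0.65]
det(I−A) = (0.75)(0.65) − (-0.20)(-0.05) = 0.4775
adj(I−A) = [[0.65, 0.20], [0.05, 0.75]]
(I − A)⁻¹ = adj(I−A) / det(I−A) ≈
  [   1.3613     0.4188]
  [   0.1047     1.5707]
The output multiplier for sector j is the column-j sum of the Leontief inverse (I − A)⁻¹ = adj(I−A) / det(I−A).
Column R of adj(I−A): (0.65, 0.05); det(I−A) = 0.4775.
m_R = (0.65 + 0.05) / 0.4775 = 0.70 / 0.4775 ≈ 1.466.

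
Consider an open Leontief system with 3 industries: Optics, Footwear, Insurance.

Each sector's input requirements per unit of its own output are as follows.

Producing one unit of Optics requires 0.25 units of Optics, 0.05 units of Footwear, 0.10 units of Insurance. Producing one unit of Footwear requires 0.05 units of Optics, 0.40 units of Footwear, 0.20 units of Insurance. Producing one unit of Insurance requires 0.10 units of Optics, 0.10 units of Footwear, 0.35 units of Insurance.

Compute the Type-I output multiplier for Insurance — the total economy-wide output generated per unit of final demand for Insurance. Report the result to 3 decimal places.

I − A =
  [   0.75    -0.05    -0.10]
  [  -0.05     0.60    -0.10]
  [  -0.10    -0.20     0.65]
Cofactors of I−A, C_ij = (−1)^(i+j)·(minor ij) (rows/columns in the sector order above):
  C_11 = (0.60)(0.65) − (-0.10)(-0.20) = 0.3700
  C_12 = −[(-0.05)(0.65) − (-0.10)(-0.10)] = 0.0425
  C_13 = (-0.05)(-0.20) − (0.60)(-0.10) = 0.0700
  C_21 = −[(-0.05)(0.65) − (-0.10)(-0.20)] = 0.0525
  C_22 = (0.75)(0.65) − (-0.10)(-0.10) = 0.4775
  C_23 = −[(0.75)(-0.20) − (-0.05)(-0.10)] = 0.1550
  C_31 = (-0.05)(-0.10) − (-0.10)(0.60) = 0.0650
  C_32 = −[(0.75)(-0.10) − (-0.10)(-0.05)] = 0.0800
  C_33 = (0.75)(0.60) − (-0.05)(-0.05) = 0.4475
det(I−A) = Σ_j (I−A)_1j·C_1j = (0.75)(0.3700) + (-0.05)(0.0425) + (-0.10)(0.0700) = 0.268375
adj(I−A) = Cᵀ =
  [ 0.3700   0.0525   0.0650]
  [ 0.0425   0.4775   0.0800]
  [ 0.0700   0.1550   0.4475]
(I − A)⁻¹ = adj(I−A) / det(I−A) ≈
  [   1.3787     0.1956     0.2422]
  [   0.1584     1.7792     0.2981]
  [   0.2608     0.5776     1.6674]
The output multiplier for sector j is the column-j sum of the Leontief inverse (I − A)⁻¹ = adj(I−A) / det(I−A).
Column 3 of adj(I−A): (0.0650, 0.0800, 0.4475); det(I−A) = 0.268375.
m_3 = (0.0650 + 0.0800 + 0.4475) / 0.268375 = 0.5925 / 0.268375 ≈ 2.208.

m_3 = 2.208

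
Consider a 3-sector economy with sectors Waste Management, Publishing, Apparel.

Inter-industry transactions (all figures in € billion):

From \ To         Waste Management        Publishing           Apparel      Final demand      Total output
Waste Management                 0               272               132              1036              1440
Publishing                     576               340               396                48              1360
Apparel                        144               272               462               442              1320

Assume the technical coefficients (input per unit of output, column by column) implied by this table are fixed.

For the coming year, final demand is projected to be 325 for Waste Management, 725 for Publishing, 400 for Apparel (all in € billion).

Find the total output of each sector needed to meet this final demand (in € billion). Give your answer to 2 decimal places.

x_W = 852.22, x_P = 1961.16, x_A = 1349.93

Technical coefficients a_ij = z_ij / X_j:
  a_WW = 0/1440 = 0.00, a_PW = 576/1440 = 0.40, a_AW = 144/1440 = 0.10
  a_WP = 272/1360 = 0.20, a_PP = 340/1360 = 0.25, a_AP = 272/1360 = 0.20
  a_WA = 132/1320 = 0.10, a_PA = 396/1320 = 0.30, a_AA = 462/1320 = 0.35
I − A =
  [   1.00    -0.20    -0.10]
  [  -0.40     0.75    -0.30]
  [  -0.10    -0.20     0.65]
Cofactors of I−A, C_ij = (−1)^(i+j)·(minor ij) (rows/columns in the sector order above):
  C_11 = (0.75)(0.65) − (-0.30)(-0.20) = 0.4275
  C_12 = −[(-0.40)(0.65) − (-0.30)(-0.10)] = 0.2900
  C_13 = (-0.40)(-0.20) − (0.75)(-0.10) = 0.1550
  C_21 = −[(-0.20)(0.65) − (-0.10)(-0.20)] = 0.1500
  C_22 = (1.00)(0.65) − (-0.10)(-0.10) = 0.6400
  C_23 = −[(1.00)(-0.20) − (-0.20)(-0.10)] = 0.2200
  C_31 = (-0.20)(-0.30) − (-0.10)(0.75) = 0.1350
  C_32 = −[(1.00)(-0.30) − (-0.10)(-0.40)] = 0.3400
  C_33 = (1.00)(0.75) − (-0.20)(-0.40) = 0.6700
det(I−A) = Σ_j (I−A)_1j·C_1j = (1.00)(0.4275) + (-0.20)(0.2900) + (-0.10)(0.1550) = 0.3540
adj(I−A) = Cᵀ =
  [ 0.4275   0.1500   0.1350]
  [ 0.2900   0.6400   0.3400]
  [ 0.1550   0.2200   0.6700]
(I − A)⁻¹ = adj(I−A) / det(I−A) ≈
  [   1.2076     0.4237     0.3814]
  [   0.8192     1.8079     0.9605]
  [   0.4379     0.6215     1.8927]
x = (I − A)⁻¹ d = adj(I−A)·d / det(I−A), with det(I−A) = 0.3540:
  x_W = (0.4275·325 + 0.1500·725 + 0.1350·400) / 0.3540 = 301.6875 / 0.3540 ≈ 852.22
  x_P = (0.2900·325 + 0.6400·725 + 0.3400·400) / 0.3540 = 694.25 / 0.3540 ≈ 1961.16
  x_A = (0.1550·325 + 0.2200·725 + 0.6700·400) / 0.3540 = 477.875 / 0.3540 ≈ 1349.93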